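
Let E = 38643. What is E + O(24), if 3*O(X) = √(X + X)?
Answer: 38643 + 4*√3/3 ≈ 38645.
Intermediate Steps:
O(X) = √2*√X/3 (O(X) = √(X + X)/3 = √(2*X)/3 = (√2*√X)/3 = √2*√X/3)
E + O(24) = 38643 + √2*√24/3 = 38643 + √2*(2*√6)/3 = 38643 + 4*√3/3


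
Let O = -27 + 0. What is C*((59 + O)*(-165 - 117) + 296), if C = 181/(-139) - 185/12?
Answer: 60849434/417 ≈ 1.4592e+5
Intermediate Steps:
O = -27
C = -27887/1668 (C = 181*(-1/139) - 185*1/12 = -181/139 - 185/12 = -27887/1668 ≈ -16.719)
C*((59 + O)*(-165 - 117) + 296) = -27887*((59 - 27)*(-165 - 117) + 296)/1668 = -27887*(32*(-282) + 296)/1668 = -27887*(-9024 + 296)/1668 = -27887/1668*(-8728) = 60849434/417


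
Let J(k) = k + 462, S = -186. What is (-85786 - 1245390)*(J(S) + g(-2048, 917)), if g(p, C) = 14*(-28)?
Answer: 154416416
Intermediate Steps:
g(p, C) = -392
J(k) = 462 + k
(-85786 - 1245390)*(J(S) + g(-2048, 917)) = (-85786 - 1245390)*((462 - 186) - 392) = -1331176*(276 - 392) = -1331176*(-116) = 154416416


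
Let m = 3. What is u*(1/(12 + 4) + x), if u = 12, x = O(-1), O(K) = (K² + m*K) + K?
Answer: -141/4 ≈ -35.250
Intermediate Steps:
O(K) = K² + 4*K (O(K) = (K² + 3*K) + K = K² + 4*K)
x = -3 (x = -(4 - 1) = -1*3 = -3)
u*(1/(12 + 4) + x) = 12*(1/(12 + 4) - 3) = 12*(1/16 - 3) = 12*(-47/16) = -141/4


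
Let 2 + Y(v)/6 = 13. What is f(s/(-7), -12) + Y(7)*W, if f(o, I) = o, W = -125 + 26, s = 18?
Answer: -45756/7 ≈ -6536.6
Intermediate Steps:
W = -99
Y(v) = 66 (Y(v) = -12 + 6*13 = -12 + 78 = 66)
f(s/(-7), -12) + Y(7)*W = 18/(-7) + 66*(-99) = 18*(-1/7) - 6534 = -18/7 - 6534 = -45756/7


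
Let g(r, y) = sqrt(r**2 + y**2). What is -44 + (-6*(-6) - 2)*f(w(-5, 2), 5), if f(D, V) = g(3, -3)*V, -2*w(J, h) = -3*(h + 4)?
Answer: -44 + 510*sqrt(2) ≈ 677.25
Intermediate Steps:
w(J, h) = 6 + 3*h/2 (w(J, h) = -(-3)*(h + 4)/2 = -(-3)*(4 + h)/2 = -(-12 - 3*h)/2 = 6 + 3*h/2)
f(D, V) = 3*V*sqrt(2) (f(D, V) = sqrt(3**2 + (-3)**2)*V = sqrt(9 + 9)*V = sqrt(18)*V = (3*sqrt(2))*V = 3*V*sqrt(2))
-44 + (-6*(-6) - 2)*f(w(-5, 2), 5) = -44 + (-6*(-6) - 2)*(3*5*sqrt(2)) = -44 + (36 - 2)*(15*sqrt(2)) = -44 + 34*(15*sqrt(2)) = -44 + 510*sqrt(2)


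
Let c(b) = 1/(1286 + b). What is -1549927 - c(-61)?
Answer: -1898660576/1225 ≈ -1.5499e+6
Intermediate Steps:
-1549927 - c(-61) = -1549927 - 1/(1286 - 61) = -1549927 - 1/1225 = -1898660576/1225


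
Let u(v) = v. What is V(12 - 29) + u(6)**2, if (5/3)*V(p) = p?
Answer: 129/5 ≈ 25.800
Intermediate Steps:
V(p) = 3*p/5
V(12 - 29) + u(6)**2 = 3*(12 - 29)/5 + 6**2 = (3/5)*(-17) + 36 = -51/5 + 36 = 129/5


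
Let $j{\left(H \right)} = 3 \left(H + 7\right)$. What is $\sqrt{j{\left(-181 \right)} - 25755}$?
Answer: $i \sqrt{26277} \approx 162.1 i$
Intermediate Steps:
$j{\left(H \right)} = 21 + 3 H$ ($j{\left(H \right)} = 3 \left(7 + H\right) = 21 + 3 H$)
$\sqrt{j{\left(-181 \right)} - 25755} = \sqrt{\left(21 + 3 \left(-181\right)\right) - 25755} = \sqrt{\left(21 - 543\right) - 25755} = \sqrt{-522 - 25755} = \sqrt{-26277} = i \sqrt{26277}$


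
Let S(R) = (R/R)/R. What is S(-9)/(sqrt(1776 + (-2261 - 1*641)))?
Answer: I*sqrt(1126)/10134 ≈ 0.0033112*I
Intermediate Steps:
S(R) = 1/R
S(-9)/(sqrt(1776 + (-2261 - 1*641))) = 1/((-9)*(sqrt(1776 + (-2261 - 1*641)))) = -1/(9*sqrt(1776 + (-2261 - 641))) = -1/(9*sqrt(1776 - 2902)) = -(-I*sqrt(1126)/1126)/9 = -(-1)*I*sqrt(1126)/10134 = I*sqrt(1126)/10134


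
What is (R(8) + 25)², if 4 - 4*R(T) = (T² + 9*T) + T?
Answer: 100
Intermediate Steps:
R(T) = 1 - 5*T/2 - T²/4 (R(T) = 1 - ((T² + 9*T) + T)/4 = 1 - (T² + 10*T)/4 = 1 + (-5*T/2 - T²/4) = 1 - 5*T/2 - T²/4)
(R(8) + 25)² = ((1 - 5/2*8 - ¼*8²) + 25)² = ((1 - 20 - ¼*64) + 25)² = ((1 - 20 - 16) + 25)² = (-35 + 25)² = (-10)² = 100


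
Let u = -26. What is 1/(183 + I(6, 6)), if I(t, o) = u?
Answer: 1/157 ≈ 0.0063694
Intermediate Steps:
I(t, o) = -26
1/(183 + I(6, 6)) = 1/(183 - 26) = 1/157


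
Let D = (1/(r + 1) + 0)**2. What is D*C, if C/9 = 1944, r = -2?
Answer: 17496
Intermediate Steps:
C = 17496 (C = 9*1944 = 17496)
D = 1 (D = (1/(-2 + 1) + 0)**2 = (1/(-1) + 0)**2 = (-1 + 0)**2 = (-1)**2 = 1)
D*C = 1*17496 = 17496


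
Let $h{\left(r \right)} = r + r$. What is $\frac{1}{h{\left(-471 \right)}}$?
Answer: $- \frac{1}{942} \approx -0.0010616$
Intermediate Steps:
$h{\left(r \right)} = 2 r$
$\frac{1}{h{\left(-471 \right)}} = \frac{1}{2 \left(-471\right)} = \frac{1}{-942} = - \frac{1}{942}$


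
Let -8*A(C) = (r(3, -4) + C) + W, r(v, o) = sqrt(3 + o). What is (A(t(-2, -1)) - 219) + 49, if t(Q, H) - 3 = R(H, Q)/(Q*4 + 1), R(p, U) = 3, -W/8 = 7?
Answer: -4573/28 - I/8 ≈ -163.32 - 0.125*I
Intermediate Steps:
W = -56 (W = -8*7 = -56)
t(Q, H) = 3 + 3/(1 + 4*Q) (t(Q, H) = 3 + 3/(Q*4 + 1) = 3 + 3/(4*Q + 1) = 3 + 3/(1 + 4*Q))
A(C) = 7 - I/8 - C/8 (A(C) = -((sqrt(3 - 4) + C) - 56)/8 = -((sqrt(-1) + C) - 56)/8 = -((I + C) - 56)/8 = -(-56 + I + C)/8 = 7 - I/8 - C/8)
(A(t(-2, -1)) - 219) + 49 = ((7 - I/8 - 3*(1 + 2*(-2))/(4*(1 + 4*(-2)))) - 219) + 49 = ((7 - I/8 - 3*(1 - 4)/(4*(1 - 8))) - 219) + 49 = ((7 - I/8 - 3*(-3)/(4*(-7))) - 219) + 49 = ((7 - I/8 - 3*(-1)*(-3)/(4*7)) - 219) + 49 = ((7 - I/8 - 1/8*18/7) - 219) + 49 = ((7 - I/8 - 9/28) - 219) + 49 = ((187/28 - I/8) - 219) + 49 = (-5945/28 - I/8) + 49 = -4573/28 - I/8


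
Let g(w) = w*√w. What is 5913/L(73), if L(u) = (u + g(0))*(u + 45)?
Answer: 81/118 ≈ 0.68644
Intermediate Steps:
g(w) = w^(3/2)
L(u) = u*(45 + u) (L(u) = (u + 0^(3/2))*(u + 45) = (u + 0)*(45 + u) = u*(45 + u))
5913/L(73) = 5913/((73*(45 + 73))) = 5913/((73*118)) = 5913/8614 = 5913*(1/8614) = 81/118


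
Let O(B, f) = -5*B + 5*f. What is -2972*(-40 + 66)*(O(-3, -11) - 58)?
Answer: 7572656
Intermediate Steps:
-2972*(-40 + 66)*(O(-3, -11) - 58) = -2972*(-40 + 66)*((-5*(-3) + 5*(-11)) - 58) = -77272*((15 - 55) - 58) = -77272*(-40 - 58) = -77272*(-98) = -2972*(-2548) = 7572656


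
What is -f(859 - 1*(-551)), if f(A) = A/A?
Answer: -1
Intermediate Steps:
f(A) = 1
-f(859 - 1*(-551)) = -1*1 = -1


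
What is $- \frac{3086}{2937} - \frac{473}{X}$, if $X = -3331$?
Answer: $- \frac{8890265}{9783147} \approx -0.90873$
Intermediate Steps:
$- \frac{3086}{2937} - \frac{473}{X} = - \frac{3086}{2937} - \frac{473}{-3331} = \left(-3086\right) \frac{1}{2937} - - \frac{473}{3331} = - \frac{3086}{2937} + \frac{473}{3331} = - \frac{8890265}{9783147}$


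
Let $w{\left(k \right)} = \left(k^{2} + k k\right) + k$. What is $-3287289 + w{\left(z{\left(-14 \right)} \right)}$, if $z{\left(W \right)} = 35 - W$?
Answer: $-3282438$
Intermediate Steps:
$w{\left(k \right)} = k + 2 k^{2}$ ($w{\left(k \right)} = \left(k^{2} + k^{2}\right) + k = 2 k^{2} + k = k + 2 k^{2}$)
$-3287289 + w{\left(z{\left(-14 \right)} \right)} = -3287289 + \left(35 - -14\right) \left(1 + 2 \left(35 - -14\right)\right) = -3287289 + \left(35 + 14\right) \left(1 + 2 \left(35 + 14\right)\right) = -3287289 + 49 \left(1 + 2 \cdot 49\right) = -3287289 + 49 \left(1 + 98\right) = -3287289 + 49 \cdot 99 = -3287289 + 4851 = -3282438$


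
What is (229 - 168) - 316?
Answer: -255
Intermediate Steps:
(229 - 168) - 316 = 61 - 316 = -255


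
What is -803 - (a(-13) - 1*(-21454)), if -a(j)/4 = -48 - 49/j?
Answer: -291641/13 ≈ -22434.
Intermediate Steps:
a(j) = 192 + 196/j (a(j) = -4*(-48 - 49/j) = 192 + 196/j)
-803 - (a(-13) - 1*(-21454)) = -803 - ((192 + 196/(-13)) - 1*(-21454)) = -803 - ((192 + 196*(-1/13)) + 21454) = -803 - ((192 - 196/13) + 21454) = -803 - (2300/13 + 21454) = -803 - 1*281202/13 = -803 - 281202/13 = -291641/13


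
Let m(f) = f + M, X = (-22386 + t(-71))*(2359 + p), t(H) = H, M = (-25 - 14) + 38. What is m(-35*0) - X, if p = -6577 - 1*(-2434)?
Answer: -40063289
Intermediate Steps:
M = -1 (M = -39 + 38 = -1)
p = -4143 (p = -6577 + 2434 = -4143)
X = 40063288 (X = (-22386 - 71)*(2359 - 4143) = -22457*(-1784) = 40063288)
m(f) = -1 + f (m(f) = f - 1 = -1 + f)
m(-35*0) - X = (-1 - 35*0) - 1*40063288 = (-1 + 0) - 40063288 = -1 - 40063288 = -40063289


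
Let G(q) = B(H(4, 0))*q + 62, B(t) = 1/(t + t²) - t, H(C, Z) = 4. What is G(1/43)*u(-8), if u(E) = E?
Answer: -106482/215 ≈ -495.27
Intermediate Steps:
G(q) = 62 - 79*q/20 (G(q) = ((1 - 1*4² - 1*4³)/(4*(1 + 4)))*q + 62 = ((¼)*(1 - 1*16 - 1*64)/5)*q + 62 = ((¼)*(⅕)*(1 - 16 - 64))*q + 62 = ((¼)*(⅕)*(-79))*q + 62 = -79*q/20 + 62 = 62 - 79*q/20)
G(1/43)*u(-8) = (62 - 79/20/43)*(-8) = (62 - 79/20*1/43)*(-8) = (62 - 79/860)*(-8) = (53241/860)*(-8) = -106482/215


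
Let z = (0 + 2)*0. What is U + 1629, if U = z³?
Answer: 1629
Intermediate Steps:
z = 0 (z = 2*0 = 0)
U = 0 (U = 0³ = 0)
U + 1629 = 0 + 1629 = 1629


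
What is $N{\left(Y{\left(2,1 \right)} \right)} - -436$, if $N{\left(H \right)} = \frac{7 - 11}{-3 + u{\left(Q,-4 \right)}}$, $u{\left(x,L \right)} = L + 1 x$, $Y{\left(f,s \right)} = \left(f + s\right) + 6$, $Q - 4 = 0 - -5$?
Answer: $434$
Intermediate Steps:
$Q = 9$ ($Q = 4 + \left(0 - -5\right) = 4 + \left(0 + 5\right) = 4 + 5 = 9$)
$Y{\left(f,s \right)} = 6 + f + s$
$u{\left(x,L \right)} = L + x$
$N{\left(H \right)} = -2$ ($N{\left(H \right)} = \frac{7 - 11}{-3 + \left(-4 + 9\right)} = - \frac{4}{-3 + 5} = - \frac{4}{2} = \left(-4\right) \frac{1}{2} = -2$)
$N{\left(Y{\left(2,1 \right)} \right)} - -436 = -2 - -436 = -2 + 436 = 434$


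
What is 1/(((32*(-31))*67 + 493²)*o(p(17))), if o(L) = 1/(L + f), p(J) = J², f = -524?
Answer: -47/35317 ≈ -0.0013308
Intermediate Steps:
o(L) = 1/(-524 + L) (o(L) = 1/(L - 524) = 1/(-524 + L))
1/(((32*(-31))*67 + 493²)*o(p(17))) = 1/(((32*(-31))*67 + 493²)*(1/(-524 + 17²))) = 1/((-992*67 + 243049)*(1/(-524 + 289))) = 1/((-66464 + 243049)*(1/(-235))) = 1/(176585*(-1/235)) = (1/176585)*(-235) = -47/35317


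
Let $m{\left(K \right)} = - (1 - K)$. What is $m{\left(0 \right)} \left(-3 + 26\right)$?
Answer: $-23$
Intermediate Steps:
$m{\left(K \right)} = -1 + K$
$m{\left(0 \right)} \left(-3 + 26\right) = \left(-1 + 0\right) \left(-3 + 26\right) = \left(-1\right) 23 = -23$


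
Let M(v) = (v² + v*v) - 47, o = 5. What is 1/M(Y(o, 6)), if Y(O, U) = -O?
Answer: ⅓ ≈ 0.33333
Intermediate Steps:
M(v) = -47 + 2*v² (M(v) = (v² + v²) - 47 = 2*v² - 47 = -47 + 2*v²)
1/M(Y(o, 6)) = 1/(-47 + 2*(-1*5)²) = 1/(-47 + 2*(-5)²) = 1/(-47 + 2*25) = 1/(-47 + 50) = 1/3 = ⅓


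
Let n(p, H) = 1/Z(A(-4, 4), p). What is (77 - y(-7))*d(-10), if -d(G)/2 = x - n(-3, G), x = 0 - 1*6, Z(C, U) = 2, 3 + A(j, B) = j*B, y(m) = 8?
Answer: 897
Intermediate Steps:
A(j, B) = -3 + B*j (A(j, B) = -3 + j*B = -3 + B*j)
n(p, H) = ½ (n(p, H) = 1/2 = ½)
x = -6 (x = 0 - 6 = -6)
d(G) = 13 (d(G) = -2*(-6 - 1*½) = -2*(-6 - ½) = -2*(-13/2) = 13)
(77 - y(-7))*d(-10) = (77 - 1*8)*13 = (77 - 8)*13 = 69*13 = 897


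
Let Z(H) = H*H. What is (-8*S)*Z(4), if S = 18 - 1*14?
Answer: -512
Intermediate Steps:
Z(H) = H**2
S = 4 (S = 18 - 14 = 4)
(-8*S)*Z(4) = -8*4*4**2 = -32*16 = -512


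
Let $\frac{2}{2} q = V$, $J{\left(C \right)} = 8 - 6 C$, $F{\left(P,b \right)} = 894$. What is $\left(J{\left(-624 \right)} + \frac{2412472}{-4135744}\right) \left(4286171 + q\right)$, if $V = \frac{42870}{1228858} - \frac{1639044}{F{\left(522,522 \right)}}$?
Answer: $\frac{190169401359559931346205}{11832094889882} \approx 1.6072 \cdot 10^{10}$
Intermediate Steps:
$V = - \frac{167842833831}{91549921}$ ($V = \frac{42870}{1228858} - \frac{1639044}{894} = 42870 \cdot \frac{1}{1228858} - \frac{273174}{149} = \frac{21435}{614429} - \frac{273174}{149} = - \frac{167842833831}{91549921} \approx -1833.3$)
$q = - \frac{167842833831}{91549921} \approx -1833.3$
$\left(J{\left(-624 \right)} + \frac{2412472}{-4135744}\right) \left(4286171 + q\right) = \left(\left(8 - -3744\right) + \frac{2412472}{-4135744}\right) \left(4286171 - \frac{167842833831}{91549921}\right) = \left(\left(8 + 3744\right) + 2412472 \left(- \frac{1}{4135744}\right)\right) \frac{392230773608660}{91549921} = \left(3752 - \frac{301559}{516968}\right) \frac{392230773608660}{91549921} = \frac{1939362377}{516968} \cdot \frac{392230773608660}{91549921} = \frac{190169401359559931346205}{11832094889882}$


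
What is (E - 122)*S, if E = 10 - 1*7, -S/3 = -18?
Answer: -6426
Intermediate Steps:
S = 54 (S = -3*(-18) = 54)
E = 3 (E = 10 - 7 = 3)
(E - 122)*S = (3 - 122)*54 = -119*54 = -6426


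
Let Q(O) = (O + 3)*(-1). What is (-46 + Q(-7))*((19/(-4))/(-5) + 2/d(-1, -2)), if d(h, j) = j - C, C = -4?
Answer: -819/10 ≈ -81.900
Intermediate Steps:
Q(O) = -3 - O (Q(O) = (3 + O)*(-1) = -3 - O)
d(h, j) = 4 + j (d(h, j) = j - 1*(-4) = j + 4 = 4 + j)
(-46 + Q(-7))*((19/(-4))/(-5) + 2/d(-1, -2)) = (-46 + (-3 - 1*(-7)))*((19/(-4))/(-5) + 2/(4 - 2)) = (-46 + (-3 + 7))*((19*(-¼))*(-⅕) + 2/2) = (-46 + 4)*(-19/4*(-⅕) + 2*(½)) = -42*(19/20 + 1) = -42*39/20 = -819/10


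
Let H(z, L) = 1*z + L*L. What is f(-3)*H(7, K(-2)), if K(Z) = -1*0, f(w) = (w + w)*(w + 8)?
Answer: -210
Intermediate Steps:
f(w) = 2*w*(8 + w) (f(w) = (2*w)*(8 + w) = 2*w*(8 + w))
K(Z) = 0
H(z, L) = z + L²
f(-3)*H(7, K(-2)) = (2*(-3)*(8 - 3))*(7 + 0²) = (2*(-3)*5)*(7 + 0) = -30*7 = -210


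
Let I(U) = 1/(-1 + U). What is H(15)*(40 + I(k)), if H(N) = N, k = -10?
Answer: 6585/11 ≈ 598.64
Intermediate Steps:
H(15)*(40 + I(k)) = 15*(40 + 1/(-1 - 10)) = 15*(40 + 1/(-11)) = 15*(40 - 1/11) = 15*(439/11) = 6585/11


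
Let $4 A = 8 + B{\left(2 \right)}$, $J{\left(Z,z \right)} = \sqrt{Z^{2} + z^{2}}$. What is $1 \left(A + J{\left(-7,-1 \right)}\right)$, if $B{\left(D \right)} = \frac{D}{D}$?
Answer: $\frac{9}{4} + 5 \sqrt{2} \approx 9.3211$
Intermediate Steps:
$B{\left(D \right)} = 1$
$A = \frac{9}{4}$ ($A = \frac{8 + 1}{4} = \frac{1}{4} \cdot 9 = \frac{9}{4} \approx 2.25$)
$1 \left(A + J{\left(-7,-1 \right)}\right) = 1 \left(\frac{9}{4} + \sqrt{\left(-7\right)^{2} + \left(-1\right)^{2}}\right) = 1 \left(\frac{9}{4} + \sqrt{49 + 1}\right) = 1 \left(\frac{9}{4} + \sqrt{50}\right) = 1 \left(\frac{9}{4} + 5 \sqrt{2}\right) = \frac{9}{4} + 5 \sqrt{2}$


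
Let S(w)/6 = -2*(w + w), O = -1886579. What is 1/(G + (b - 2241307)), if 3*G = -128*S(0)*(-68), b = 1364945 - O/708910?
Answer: -708910/621259898841 ≈ -1.1411e-6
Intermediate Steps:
S(w) = -24*w (S(w) = 6*(-2*(w + w)) = 6*(-4*w) = -24*w)
b = 967625046529/708910 (b = 1364945 - (-1886579)/708910 = 1364945 - 1*(-1886579/708910) = 1364945 + 1886579/708910 = 967625046529/708910 ≈ 1.3649e+6)
G = 0 (G = (-(-3072)*0*(-68))/3 = (-128*0*(-68))/3 = (0*(-68))/3 = (⅓)*0 = 0)
1/(G + (b - 2241307)) = 1/(0 + (967625046529/708910 - 2241307)) = 1/(0 - 621259898841/708910) = 1/(-621259898841/708910) = -708910/621259898841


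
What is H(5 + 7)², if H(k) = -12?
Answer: 144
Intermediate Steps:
H(5 + 7)² = (-12)² = 144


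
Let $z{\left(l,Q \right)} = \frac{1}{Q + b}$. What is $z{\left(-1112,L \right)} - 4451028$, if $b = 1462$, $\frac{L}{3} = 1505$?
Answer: $- \frac{26603794355}{5977} \approx -4.451 \cdot 10^{6}$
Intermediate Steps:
$L = 4515$ ($L = 3 \cdot 1505 = 4515$)
$z{\left(l,Q \right)} = \frac{1}{1462 + Q}$ ($z{\left(l,Q \right)} = \frac{1}{Q + 1462} = \frac{1}{1462 + Q}$)
$z{\left(-1112,L \right)} - 4451028 = \frac{1}{1462 + 4515} - 4451028 = \frac{1}{5977} - 4451028 = - \frac{26603794355}{5977}$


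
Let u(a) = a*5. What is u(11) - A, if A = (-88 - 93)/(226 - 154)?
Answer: 4141/72 ≈ 57.514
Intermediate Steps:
u(a) = 5*a
A = -181/72 ≈ -2.5139
u(11) - A = 5*11 - 1*(-181/72) = 55 + 181/72 = 4141/72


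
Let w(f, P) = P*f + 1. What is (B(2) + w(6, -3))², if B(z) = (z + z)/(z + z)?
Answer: 256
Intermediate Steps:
w(f, P) = 1 + P*f
B(z) = 1 (B(z) = (2*z)/((2*z)) = (2*z)*(1/(2*z)) = 1)
(B(2) + w(6, -3))² = (1 + (1 - 3*6))² = (1 + (1 - 18))² = (1 - 17)² = (-16)² = 256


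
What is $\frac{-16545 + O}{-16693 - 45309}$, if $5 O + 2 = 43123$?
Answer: $\frac{19802}{155005} \approx 0.12775$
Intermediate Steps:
$O = \frac{43121}{5}$ ($O = - \frac{2}{5} + \frac{1}{5} \cdot 43123 = - \frac{2}{5} + \frac{43123}{5} = \frac{43121}{5} \approx 8624.2$)
$\frac{-16545 + O}{-16693 - 45309} = \frac{-16545 + \frac{43121}{5}}{-16693 - 45309} = - \frac{39604}{5 \left(-62002\right)} = \left(- \frac{39604}{5}\right) \left(- \frac{1}{62002}\right) = \frac{19802}{155005}$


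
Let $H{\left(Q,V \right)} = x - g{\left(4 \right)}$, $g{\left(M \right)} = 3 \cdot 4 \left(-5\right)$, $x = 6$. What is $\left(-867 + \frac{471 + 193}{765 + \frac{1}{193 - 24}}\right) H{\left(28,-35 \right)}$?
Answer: $- \frac{3695298618}{64643} \approx -57165.0$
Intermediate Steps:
$g{\left(M \right)} = -60$ ($g{\left(M \right)} = 12 \left(-5\right) = -60$)
$H{\left(Q,V \right)} = 66$ ($H{\left(Q,V \right)} = 6 - -60 = 6 + 60 = 66$)
$\left(-867 + \frac{471 + 193}{765 + \frac{1}{193 - 24}}\right) H{\left(28,-35 \right)} = \left(-867 + \frac{471 + 193}{765 + \frac{1}{193 - 24}}\right) 66 = \left(-867 + \frac{664}{765 + \frac{1}{169}}\right) 66 = \left(-867 + \frac{664}{\frac{129286}{169}}\right) 66 = \left(-867 + 664 \cdot \frac{169}{129286}\right) 66 = \left(-867 + \frac{56108}{64643}\right) 66 = \left(- \frac{55989373}{64643}\right) 66 = - \frac{3695298618}{64643}$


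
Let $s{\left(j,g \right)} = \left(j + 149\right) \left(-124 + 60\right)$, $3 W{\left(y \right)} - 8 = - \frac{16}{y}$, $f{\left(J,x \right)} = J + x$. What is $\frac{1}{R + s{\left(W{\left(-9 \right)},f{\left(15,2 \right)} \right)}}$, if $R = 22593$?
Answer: $\frac{27}{346907} \approx 7.7831 \cdot 10^{-5}$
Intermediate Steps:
$W{\left(y \right)} = \frac{8}{3} - \frac{16}{3 y}$ ($W{\left(y \right)} = \frac{8}{3} + \frac{\left(-16\right) \frac{1}{y}}{3} = \frac{8}{3} - \frac{16}{3 y}$)
$s{\left(j,g \right)} = -9536 - 64 j$ ($s{\left(j,g \right)} = \left(149 + j\right) \left(-64\right) = -9536 - 64 j$)
$\frac{1}{R + s{\left(W{\left(-9 \right)},f{\left(15,2 \right)} \right)}} = \frac{1}{22593 - \left(9536 + 64 \frac{8 \left(-2 - 9\right)}{3 \left(-9\right)}\right)} = \frac{1}{22593 - \left(9536 + 64 \cdot \frac{8}{3} \left(- \frac{1}{9}\right) \left(-11\right)\right)} = \frac{1}{22593 - \frac{263104}{27}} = \frac{1}{\frac{346907}{27}} = \frac{27}{346907}$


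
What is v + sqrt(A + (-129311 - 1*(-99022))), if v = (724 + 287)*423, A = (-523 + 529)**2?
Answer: 427653 + I*sqrt(30253) ≈ 4.2765e+5 + 173.93*I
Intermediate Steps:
A = 36 (A = 6**2 = 36)
v = 427653 (v = 1011*423 = 427653)
v + sqrt(A + (-129311 - 1*(-99022))) = 427653 + sqrt(36 + (-129311 - 1*(-99022))) = 427653 + sqrt(36 + (-129311 + 99022)) = 427653 + sqrt(36 - 30289) = 427653 + sqrt(-30253) = 427653 + I*sqrt(30253)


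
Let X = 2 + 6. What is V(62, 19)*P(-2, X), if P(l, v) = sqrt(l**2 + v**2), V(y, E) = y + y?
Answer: 248*sqrt(17) ≈ 1022.5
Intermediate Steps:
X = 8
V(y, E) = 2*y
V(62, 19)*P(-2, X) = (2*62)*sqrt((-2)**2 + 8**2) = 124*sqrt(4 + 64) = 124*sqrt(68) = 124*(2*sqrt(17)) = 248*sqrt(17)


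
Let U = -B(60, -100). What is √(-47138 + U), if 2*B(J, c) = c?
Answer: 12*I*√327 ≈ 217.0*I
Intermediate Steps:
B(J, c) = c/2
U = 50 (U = -(-100)/2 = -1*(-50) = 50)
√(-47138 + U) = √(-47138 + 50) = √(-47088) = 12*I*√327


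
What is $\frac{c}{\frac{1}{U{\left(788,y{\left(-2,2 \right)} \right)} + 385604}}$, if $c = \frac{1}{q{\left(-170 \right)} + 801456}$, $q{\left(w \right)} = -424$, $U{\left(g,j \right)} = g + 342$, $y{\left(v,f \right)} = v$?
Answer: $\frac{193367}{400516} \approx 0.48279$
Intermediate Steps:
$U{\left(g,j \right)} = 342 + g$
$c = \frac{1}{801032}$ ($c = \frac{1}{-424 + 801456} = \frac{1}{801032} \approx 1.2484 \cdot 10^{-6}$)
$\frac{c}{\frac{1}{U{\left(788,y{\left(-2,2 \right)} \right)} + 385604}} = \frac{1}{801032 \frac{1}{\left(342 + 788\right) + 385604}} = \frac{1}{801032 \frac{1}{1130 + 385604}} = \frac{1}{801032 \cdot \frac{1}{386734}} = \frac{\frac{1}{\frac{1}{386734}}}{801032} = \frac{1}{801032} \cdot 386734 = \frac{193367}{400516}$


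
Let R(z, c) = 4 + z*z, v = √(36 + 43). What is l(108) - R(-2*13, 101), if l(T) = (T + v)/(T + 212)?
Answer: -54373/80 + √79/320 ≈ -679.63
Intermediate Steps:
v = √79 ≈ 8.8882
R(z, c) = 4 + z²
l(T) = (T + √79)/(212 + T) (l(T) = (T + √79)/(T + 212) = (T + √79)/(212 + T))
l(108) - R(-2*13, 101) = (108 + √79)/(212 + 108) - (4 + (-2*13)²) = (108 + √79)/320 - (4 + (-26)²) = (108 + √79)/320 - (4 + 676) = (27/80 + √79/320) - 1*680 = (27/80 + √79/320) - 680 = -54373/80 + √79/320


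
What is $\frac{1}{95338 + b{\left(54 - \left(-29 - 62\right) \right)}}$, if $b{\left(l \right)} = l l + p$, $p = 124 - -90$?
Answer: $\frac{1}{116577} \approx 8.578 \cdot 10^{-6}$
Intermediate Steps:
$p = 214$ ($p = 124 + 90 = 214$)
$b{\left(l \right)} = 214 + l^{2}$ ($b{\left(l \right)} = l l + 214 = l^{2} + 214 = 214 + l^{2}$)
$\frac{1}{95338 + b{\left(54 - \left(-29 - 62\right) \right)}} = \frac{1}{95338 + \left(214 + \left(54 - \left(-29 - 62\right)\right)^{2}\right)} = \frac{1}{95338 + \left(214 + \left(54 - -91\right)^{2}\right)} = \frac{1}{95338 + \left(214 + \left(54 + 91\right)^{2}\right)} = \frac{1}{95338 + \left(214 + 145^{2}\right)} = \frac{1}{95338 + \left(214 + 21025\right)} = \frac{1}{95338 + 21239} = \frac{1}{116577}$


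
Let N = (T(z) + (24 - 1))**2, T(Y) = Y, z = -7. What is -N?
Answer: -256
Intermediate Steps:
N = 256 (N = (-7 + (24 - 1))**2 = (-7 + 23)**2 = 16**2 = 256)
-N = -1*256 = -256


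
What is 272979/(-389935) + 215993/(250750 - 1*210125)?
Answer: 160732876/34815625 ≈ 4.6167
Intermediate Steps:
272979/(-389935) + 215993/(250750 - 1*210125) = 272979*(-1/389935) + 215993/(250750 - 210125) = -38997/55705 + 215993/40625 = 160732876/34815625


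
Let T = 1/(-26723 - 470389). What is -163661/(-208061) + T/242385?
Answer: 2817131678949037/3581398343282760 ≈ 0.78660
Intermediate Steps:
T = -1/497112 (T = 1/(-497112) = -1/497112 ≈ -2.0116e-6)
-163661/(-208061) + T/242385 = -163661/(-208061) - 1/497112/242385 = -163661*(-1/208061) - 1/497112*1/242385 = 163661/208061 - 1/120492492120 = 2817131678949037/3581398343282760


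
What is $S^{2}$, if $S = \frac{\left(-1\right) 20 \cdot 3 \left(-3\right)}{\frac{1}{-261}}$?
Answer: $2207120400$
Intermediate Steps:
$S = -46980$ ($S = \frac{\left(-1\right) 20 \left(-9\right)}{- \frac{1}{261}} = \left(-1\right) \left(-180\right) \left(-261\right) = 180 \left(-261\right) = -46980$)
$S^{2} = \left(-46980\right)^{2} = 2207120400$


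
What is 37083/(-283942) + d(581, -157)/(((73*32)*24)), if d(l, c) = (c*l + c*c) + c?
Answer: -10512525631/7959462144 ≈ -1.3208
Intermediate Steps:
d(l, c) = c + c² + c*l (d(l, c) = (c*l + c²) + c = (c² + c*l) + c = c + c² + c*l)
37083/(-283942) + d(581, -157)/(((73*32)*24)) = 37083/(-283942) + (-157*(1 - 157 + 581))/(((73*32)*24)) = 37083*(-1/283942) + (-157*425)/((2336*24)) = -37083/283942 - 66725/56064 = -10512525631/7959462144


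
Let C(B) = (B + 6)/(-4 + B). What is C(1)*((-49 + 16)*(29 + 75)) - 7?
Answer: 8001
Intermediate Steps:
C(B) = (6 + B)/(-4 + B)
C(1)*((-49 + 16)*(29 + 75)) - 7 = ((6 + 1)/(-4 + 1))*((-49 + 16)*(29 + 75)) - 7 = (7/(-3))*(-33*104) - 7 = -1/3*7*(-3432) - 7 = -7/3*(-3432) - 7 = 8008 - 7 = 8001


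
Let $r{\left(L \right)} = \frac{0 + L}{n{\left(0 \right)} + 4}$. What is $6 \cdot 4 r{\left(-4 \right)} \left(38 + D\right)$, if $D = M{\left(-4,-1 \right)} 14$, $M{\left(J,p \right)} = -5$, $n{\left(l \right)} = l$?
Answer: $768$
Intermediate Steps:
$r{\left(L \right)} = \frac{L}{4}$ ($r{\left(L \right)} = \frac{0 + L}{0 + 4} = \frac{L}{4}$)
$D = -70$ ($D = \left(-5\right) 14 = -70$)
$6 \cdot 4 r{\left(-4 \right)} \left(38 + D\right) = 6 \cdot 4 \cdot \frac{1}{4} \left(-4\right) \left(38 - 70\right) = 24 \left(-1\right) \left(-32\right) = \left(-24\right) \left(-32\right) = 768$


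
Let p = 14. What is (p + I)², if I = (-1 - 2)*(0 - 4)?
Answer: 676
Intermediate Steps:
I = 12 (I = -3*(-4) = 12)
(p + I)² = (14 + 12)² = 26² = 676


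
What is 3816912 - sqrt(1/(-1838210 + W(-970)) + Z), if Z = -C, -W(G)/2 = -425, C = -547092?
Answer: 3816912 - sqrt(115432711250760365)/459340 ≈ 3.8162e+6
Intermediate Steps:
W(G) = 850 (W(G) = -2*(-425) = 850)
Z = 547092 (Z = -1*(-547092) = 547092)
3816912 - sqrt(1/(-1838210 + W(-970)) + Z) = 3816912 - sqrt(1/(-1838210 + 850) + 547092) = 3816912 - sqrt(1/(-1837360) + 547092) = 3816912 - sqrt(-1/1837360 + 547092) = 3816912 - sqrt(1005204957119/1837360) = 3816912 - sqrt(115432711250760365)/459340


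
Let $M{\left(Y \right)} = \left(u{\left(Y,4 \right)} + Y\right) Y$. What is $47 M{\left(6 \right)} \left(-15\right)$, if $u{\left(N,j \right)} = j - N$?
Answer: $-16920$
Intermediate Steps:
$M{\left(Y \right)} = 4 Y$ ($M{\left(Y \right)} = \left(\left(4 - Y\right) + Y\right) Y = 4 Y$)
$47 M{\left(6 \right)} \left(-15\right) = 47 \cdot 4 \cdot 6 \left(-15\right) = 47 \cdot 24 \left(-15\right) = 1128 \left(-15\right) = -16920$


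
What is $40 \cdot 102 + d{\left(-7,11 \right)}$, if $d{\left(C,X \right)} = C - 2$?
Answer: $4071$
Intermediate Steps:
$d{\left(C,X \right)} = -2 + C$
$40 \cdot 102 + d{\left(-7,11 \right)} = 40 \cdot 102 - 9 = 4080 - 9 = 4071$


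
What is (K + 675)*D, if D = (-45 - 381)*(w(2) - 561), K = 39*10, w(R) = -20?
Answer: 263593890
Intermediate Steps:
K = 390
D = 247506 (D = (-45 - 381)*(-20 - 561) = -426*(-581) = 247506)
(K + 675)*D = (390 + 675)*247506 = 1065*247506 = 263593890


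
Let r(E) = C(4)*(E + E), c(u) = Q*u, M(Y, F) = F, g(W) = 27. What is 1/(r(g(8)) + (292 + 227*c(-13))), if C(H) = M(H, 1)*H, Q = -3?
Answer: 1/9361 ≈ 0.00010683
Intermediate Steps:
c(u) = -3*u
C(H) = H (C(H) = 1*H = H)
r(E) = 8*E (r(E) = 4*(E + E) = 4*(2*E) = 8*E)
1/(r(g(8)) + (292 + 227*c(-13))) = 1/(8*27 + (292 + 227*(-3*(-13)))) = 1/(216 + (292 + 227*39)) = 1/(216 + (292 + 8853)) = 1/(216 + 9145) = 1/9361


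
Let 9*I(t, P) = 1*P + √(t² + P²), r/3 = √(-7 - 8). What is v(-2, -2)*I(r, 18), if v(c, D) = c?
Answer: -4 - 2*√21/3 ≈ -7.0551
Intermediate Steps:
r = 3*I*√15 (r = 3*√(-7 - 8) = 3*√(-15) = 3*(I*√15) = 3*I*√15 ≈ 11.619*I)
I(t, P) = P/9 + √(P² + t²)/9 (I(t, P) = (1*P + √(t² + P²))/9 = (P + √(P² + t²))/9 = P/9 + √(P² + t²)/9)
v(-2, -2)*I(r, 18) = -2*((⅑)*18 + √(18² + (3*I*√15)²)/9) = -2*(2 + √(324 - 135)/9) = -2*(2 + √189/9) = -2*(2 + (3*√21)/9) = -2*(2 + √21/3) = -4 - 2*√21/3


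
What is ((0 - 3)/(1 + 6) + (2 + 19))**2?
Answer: 20736/49 ≈ 423.18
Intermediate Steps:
((0 - 3)/(1 + 6) + (2 + 19))**2 = (-3/7 + 21)**2 = (144/7)**2 = 20736/49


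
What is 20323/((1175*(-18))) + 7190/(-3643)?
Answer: -226105189/77049450 ≈ -2.9345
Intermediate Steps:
20323/((1175*(-18))) + 7190/(-3643) = 20323/(-21150) + 7190*(-1/3643) = 20323*(-1/21150) - 7190/3643 = -20323/21150 - 7190/3643 = -226105189/77049450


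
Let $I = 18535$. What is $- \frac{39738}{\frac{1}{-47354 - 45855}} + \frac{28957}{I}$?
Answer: $\frac{68652513879427}{18535} \approx 3.7039 \cdot 10^{9}$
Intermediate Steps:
$- \frac{39738}{\frac{1}{-47354 - 45855}} + \frac{28957}{I} = - \frac{39738}{\frac{1}{-47354 - 45855}} + \frac{28957}{18535} = - \frac{39738}{\frac{1}{-93209}} + 28957 \cdot \frac{1}{18535} = - \frac{39738}{- \frac{1}{93209}} + \frac{28957}{18535} = \left(-39738\right) \left(-93209\right) + \frac{28957}{18535} = 3703939242 + \frac{28957}{18535} = \frac{68652513879427}{18535}$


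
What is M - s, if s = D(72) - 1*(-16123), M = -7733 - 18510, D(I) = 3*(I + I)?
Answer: -42798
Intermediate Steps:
D(I) = 6*I (D(I) = 3*(2*I) = 6*I)
M = -26243
s = 16555 (s = 6*72 - 1*(-16123) = 432 + 16123 = 16555)
M - s = -26243 - 1*16555 = -26243 - 16555 = -42798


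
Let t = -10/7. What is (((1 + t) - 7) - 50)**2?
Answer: 161604/49 ≈ 3298.0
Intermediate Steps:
t = -10/7 (t = -10*1/7 = -10/7 ≈ -1.4286)
(((1 + t) - 7) - 50)**2 = (((1 - 10/7) - 7) - 50)**2 = ((-3/7 - 7) - 50)**2 = (-52/7 - 50)**2 = (-402/7)**2 = 161604/49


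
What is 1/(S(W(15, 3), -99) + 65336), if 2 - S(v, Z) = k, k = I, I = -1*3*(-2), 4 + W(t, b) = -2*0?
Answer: 1/65332 ≈ 1.5306e-5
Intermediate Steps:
W(t, b) = -4 (W(t, b) = -4 - 2*0 = -4 + 0 = -4)
I = 6 (I = -3*(-2) = 6)
k = 6
S(v, Z) = -4 (S(v, Z) = 2 - 1*6 = 2 - 6 = -4)
1/(S(W(15, 3), -99) + 65336) = 1/(-4 + 65336) = 1/65332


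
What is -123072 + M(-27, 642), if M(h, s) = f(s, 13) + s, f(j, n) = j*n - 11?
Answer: -114095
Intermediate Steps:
f(j, n) = -11 + j*n
M(h, s) = -11 + 14*s (M(h, s) = (-11 + s*13) + s = (-11 + 13*s) + s = -11 + 14*s)
-123072 + M(-27, 642) = -123072 + (-11 + 14*642) = -123072 + (-11 + 8988) = -123072 + 8977 = -114095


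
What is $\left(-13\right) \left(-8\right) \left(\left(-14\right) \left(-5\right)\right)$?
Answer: $7280$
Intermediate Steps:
$\left(-13\right) \left(-8\right) \left(\left(-14\right) \left(-5\right)\right) = 104 \cdot 70 = 7280$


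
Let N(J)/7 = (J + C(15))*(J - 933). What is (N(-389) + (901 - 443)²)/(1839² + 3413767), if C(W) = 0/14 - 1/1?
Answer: 477353/849461 ≈ 0.56195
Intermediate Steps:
C(W) = -1 (C(W) = 0*(1/14) - 1*1 = 0 - 1 = -1)
N(J) = 7*(-1 + J)*(-933 + J) (N(J) = 7*((J - 1)*(J - 933)) = 7*((-1 + J)*(-933 + J)) = 7*(-1 + J)*(-933 + J))
(N(-389) + (901 - 443)²)/(1839² + 3413767) = ((6531 - 6538*(-389) + 7*(-389)²) + (901 - 443)²)/(1839² + 3413767) = ((6531 + 2543282 + 7*151321) + 458²)/(3381921 + 3413767) = ((6531 + 2543282 + 1059247) + 209764)/6795688 = (3609060 + 209764)*(1/6795688) = 3818824*(1/6795688) = 477353/849461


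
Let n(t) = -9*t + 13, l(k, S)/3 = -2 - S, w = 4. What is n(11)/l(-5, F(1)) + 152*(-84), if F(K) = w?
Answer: -114869/9 ≈ -12763.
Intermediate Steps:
F(K) = 4
l(k, S) = -6 - 3*S (l(k, S) = 3*(-2 - S) = -6 - 3*S)
n(t) = 13 - 9*t
n(11)/l(-5, F(1)) + 152*(-84) = (13 - 9*11)/(-6 - 3*4) + 152*(-84) = (13 - 99)/(-6 - 12) - 12768 = -86/(-18) - 12768 = -86*(-1/18) - 12768 = 43/9 - 12768 = -114869/9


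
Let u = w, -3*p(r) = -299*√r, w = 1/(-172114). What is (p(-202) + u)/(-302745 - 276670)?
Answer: 1/99725433310 - 299*I*√202/1738245 ≈ 1.0028e-11 - 0.0024448*I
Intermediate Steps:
w = -1/172114 ≈ -5.8101e-6
p(r) = 299*√r/3 (p(r) = -(-299)*√r/3 = 299*√r/3)
u = -1/172114 ≈ -5.8101e-6
(p(-202) + u)/(-302745 - 276670) = (299*√(-202)/3 - 1/172114)/(-302745 - 276670) = (299*(I*√202)/3 - 1/172114)/(-579415) = (299*I*√202/3 - 1/172114)*(-1/579415) = (-1/172114 + 299*I*√202/3)*(-1/579415) = 1/99725433310 - 299*I*√202/1738245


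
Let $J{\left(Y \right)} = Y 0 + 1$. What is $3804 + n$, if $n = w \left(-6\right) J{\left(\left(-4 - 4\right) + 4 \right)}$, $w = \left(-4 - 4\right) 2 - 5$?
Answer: $3930$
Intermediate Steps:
$J{\left(Y \right)} = 1$ ($J{\left(Y \right)} = 0 + 1 = 1$)
$w = -21$ ($w = \left(-4 - 4\right) 2 - 5 = \left(-8\right) 2 - 5 = -16 - 5 = -21$)
$n = 126$ ($n = \left(-21\right) \left(-6\right) 1 = 126 \cdot 1 = 126$)
$3804 + n = 3804 + 126 = 3930$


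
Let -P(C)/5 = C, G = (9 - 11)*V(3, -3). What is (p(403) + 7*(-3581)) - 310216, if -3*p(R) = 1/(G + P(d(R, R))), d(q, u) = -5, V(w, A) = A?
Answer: -31181320/93 ≈ -3.3528e+5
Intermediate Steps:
G = 6 (G = (9 - 11)*(-3) = -2*(-3) = 6)
P(C) = -5*C
p(R) = -1/93 (p(R) = -1/(3*(6 - 5*(-5))) = -1/(3*(6 + 25)) = -⅓/31 = -⅓*1/31 = -1/93)
(p(403) + 7*(-3581)) - 310216 = (-1/93 + 7*(-3581)) - 310216 = (-1/93 - 25067) - 310216 = -2331232/93 - 310216 = -31181320/93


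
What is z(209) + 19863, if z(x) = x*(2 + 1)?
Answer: 20490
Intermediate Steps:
z(x) = 3*x (z(x) = x*3 = 3*x)
z(209) + 19863 = 3*209 + 19863 = 627 + 19863 = 20490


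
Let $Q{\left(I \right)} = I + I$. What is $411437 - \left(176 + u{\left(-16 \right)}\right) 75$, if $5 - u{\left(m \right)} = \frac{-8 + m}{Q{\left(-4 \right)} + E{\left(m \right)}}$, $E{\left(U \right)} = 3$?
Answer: $398222$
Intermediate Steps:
$Q{\left(I \right)} = 2 I$
$u{\left(m \right)} = \frac{17}{5} + \frac{m}{5}$ ($u{\left(m \right)} = 5 - \frac{-8 + m}{2 \left(-4\right) + 3} = 5 - \frac{-8 + m}{-8 + 3} = 5 - \frac{-8 + m}{-5} = 5 - \left(-8 + m\right) \left(- \frac{1}{5}\right) = 5 - \left(\frac{8}{5} - \frac{m}{5}\right) = 5 + \left(- \frac{8}{5} + \frac{m}{5}\right) = \frac{17}{5} + \frac{m}{5}$)
$411437 - \left(176 + u{\left(-16 \right)}\right) 75 = 411437 - \left(176 + \left(\frac{17}{5} + \frac{1}{5} \left(-16\right)\right)\right) 75 = 411437 - \left(176 + \left(\frac{17}{5} - \frac{16}{5}\right)\right) 75 = 411437 - \left(176 + \frac{1}{5}\right) 75 = 411437 - \frac{881}{5} \cdot 75 = 411437 - 13215 = 398222$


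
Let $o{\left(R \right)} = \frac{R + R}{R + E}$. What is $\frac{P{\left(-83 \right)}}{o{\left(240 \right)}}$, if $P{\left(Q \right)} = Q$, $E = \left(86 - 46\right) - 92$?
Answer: $- \frac{3901}{120} \approx -32.508$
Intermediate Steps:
$E = -52$ ($E = 40 - 92 = -52$)
$o{\left(R \right)} = \frac{2 R}{-52 + R}$ ($o{\left(R \right)} = \frac{R + R}{R - 52} = \frac{2 R}{-52 + R}$)
$\frac{P{\left(-83 \right)}}{o{\left(240 \right)}} = - \frac{83}{2 \cdot 240 \frac{1}{-52 + 240}} = - \frac{83}{2 \cdot 240 \cdot \frac{1}{188}} = - \frac{83}{\frac{120}{47}} = \left(-83\right) \frac{47}{120} = - \frac{3901}{120}$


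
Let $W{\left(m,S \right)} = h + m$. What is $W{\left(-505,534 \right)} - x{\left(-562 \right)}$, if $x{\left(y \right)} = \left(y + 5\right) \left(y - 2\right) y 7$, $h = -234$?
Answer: $1235857493$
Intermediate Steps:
$W{\left(m,S \right)} = -234 + m$
$x{\left(y \right)} = 7 y \left(-2 + y\right) \left(5 + y\right)$ ($x{\left(y \right)} = \left(5 + y\right) \left(-2 + y\right) y 7 = \left(-2 + y\right) \left(5 + y\right) y 7 = y \left(-2 + y\right) \left(5 + y\right) 7 = 7 y \left(-2 + y\right) \left(5 + y\right)$)
$W{\left(-505,534 \right)} - x{\left(-562 \right)} = \left(-234 - 505\right) - 7 \left(-562\right) \left(-10 + \left(-562\right)^{2} + 3 \left(-562\right)\right) = -739 - 7 \left(-562\right) \left(-10 + 315844 - 1686\right) = -739 - 7 \left(-562\right) 314148 = -739 - -1235858232 = -739 + 1235858232 = 1235857493$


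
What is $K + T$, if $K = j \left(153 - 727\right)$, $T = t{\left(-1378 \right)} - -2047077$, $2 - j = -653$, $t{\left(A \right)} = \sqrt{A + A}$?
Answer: $1671107 + 2 i \sqrt{689} \approx 1.6711 \cdot 10^{6} + 52.498 i$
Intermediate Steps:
$t{\left(A \right)} = \sqrt{2} \sqrt{A}$ ($t{\left(A \right)} = \sqrt{2 A} = \sqrt{2} \sqrt{A}$)
$j = 655$ ($j = 2 - -653 = 2 + 653 = 655$)
$T = 2047077 + 2 i \sqrt{689}$ ($T = \sqrt{2} \sqrt{-1378} - -2047077 = \sqrt{2} i \sqrt{1378} + 2047077 = 2 i \sqrt{689} + 2047077 = 2047077 + 2 i \sqrt{689} \approx 2.0471 \cdot 10^{6} + 52.498 i$)
$K = -375970$ ($K = 655 \left(153 - 727\right) = 655 \left(-574\right) = -375970$)
$K + T = -375970 + \left(2047077 + 2 i \sqrt{689}\right) = 1671107 + 2 i \sqrt{689}$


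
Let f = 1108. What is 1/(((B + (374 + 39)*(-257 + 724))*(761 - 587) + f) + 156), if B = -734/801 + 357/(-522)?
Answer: 267/8960664061 ≈ 2.9797e-8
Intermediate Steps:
B = -74345/46458 (B = -734*1/801 + 357*(-1/522) = -734/801 - 119/174 = -74345/46458 ≈ -1.6003)
1/(((B + (374 + 39)*(-257 + 724))*(761 - 587) + f) + 156) = 1/(((-74345/46458 + (374 + 39)*(-257 + 724))*(761 - 587) + 1108) + 156) = 1/(((-74345/46458 + 413*467)*174 + 1108) + 156) = 1/(((-74345/46458 + 192871)*174 + 1108) + 156) = 1/(((8960326573/46458)*174 + 1108) + 156) = 1/((8960326573/267 + 1108) + 156) = 1/(8960622409/267 + 156) = 1/(8960664061/267) = 267/8960664061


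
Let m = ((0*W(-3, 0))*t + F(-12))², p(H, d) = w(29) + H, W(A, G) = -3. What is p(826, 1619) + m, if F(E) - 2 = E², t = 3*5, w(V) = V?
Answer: 22171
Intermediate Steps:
t = 15
p(H, d) = 29 + H
F(E) = 2 + E²
m = 21316 (m = ((0*(-3))*15 + (2 + (-12)²))² = (0*15 + (2 + 144))² = (0 + 146)² = 146² = 21316)
p(826, 1619) + m = (29 + 826) + 21316 = 855 + 21316 = 22171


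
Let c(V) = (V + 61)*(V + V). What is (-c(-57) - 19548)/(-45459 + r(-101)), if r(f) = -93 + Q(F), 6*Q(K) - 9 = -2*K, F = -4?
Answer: 114552/273295 ≈ 0.41915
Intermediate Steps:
c(V) = 2*V*(61 + V) (c(V) = (61 + V)*(2*V) = 2*V*(61 + V))
Q(K) = 3/2 - K/3 (Q(K) = 3/2 + (-2*K)/6 = 3/2 - K/3)
r(f) = -541/6 (r(f) = -93 + (3/2 - ⅓*(-4)) = -93 + (3/2 + 4/3) = -93 + 17/6 = -541/6)
(-c(-57) - 19548)/(-45459 + r(-101)) = (-2*(-57)*(61 - 57) - 19548)/(-45459 - 541/6) = (-2*(-57)*4 - 19548)/(-273295/6) = (-1*(-456) - 19548)*(-6/273295) = (456 - 19548)*(-6/273295) = -19092*(-6/273295) = 114552/273295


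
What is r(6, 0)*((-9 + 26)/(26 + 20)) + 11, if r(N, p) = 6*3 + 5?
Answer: 39/2 ≈ 19.500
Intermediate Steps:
r(N, p) = 23 (r(N, p) = 18 + 5 = 23)
r(6, 0)*((-9 + 26)/(26 + 20)) + 11 = 23*((-9 + 26)/(26 + 20)) + 11 = 23*(17/46) + 11 = 17/2 + 11 = 39/2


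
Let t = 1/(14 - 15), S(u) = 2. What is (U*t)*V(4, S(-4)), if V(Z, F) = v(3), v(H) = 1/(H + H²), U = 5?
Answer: -5/12 ≈ -0.41667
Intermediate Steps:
V(Z, F) = 1/12 (V(Z, F) = 1/(3*(1 + 3)) = (⅓)/4 = (⅓)*(¼) = 1/12)
t = -1 (t = 1/(-1) = -1)
(U*t)*V(4, S(-4)) = (5*(-1))*(1/12) = -5*1/12 = -5/12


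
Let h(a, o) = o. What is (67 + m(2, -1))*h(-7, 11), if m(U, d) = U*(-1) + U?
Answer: 737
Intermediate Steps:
m(U, d) = 0 (m(U, d) = -U + U = 0)
(67 + m(2, -1))*h(-7, 11) = (67 + 0)*11 = 67*11 = 737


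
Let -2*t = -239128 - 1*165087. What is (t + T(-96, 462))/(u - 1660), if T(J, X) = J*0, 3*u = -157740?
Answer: -80843/21696 ≈ -3.7262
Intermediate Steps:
u = -52580 (u = (⅓)*(-157740) = -52580)
T(J, X) = 0
t = 404215/2 (t = -(-239128 - 1*165087)/2 = -(-239128 - 165087)/2 = -½*(-404215) = 404215/2 ≈ 2.0211e+5)
(t + T(-96, 462))/(u - 1660) = (404215/2 + 0)/(-52580 - 1660) = (404215/2)/(-54240) = (404215/2)*(-1/54240) = -80843/21696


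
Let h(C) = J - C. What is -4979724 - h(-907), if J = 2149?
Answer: -4982780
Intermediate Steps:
h(C) = 2149 - C
-4979724 - h(-907) = -4979724 - (2149 - 1*(-907)) = -4979724 - (2149 + 907) = -4979724 - 1*3056 = -4979724 - 3056 = -4982780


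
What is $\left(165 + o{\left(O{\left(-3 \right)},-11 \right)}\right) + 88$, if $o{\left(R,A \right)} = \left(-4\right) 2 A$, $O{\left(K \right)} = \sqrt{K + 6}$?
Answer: $341$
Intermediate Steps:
$O{\left(K \right)} = \sqrt{6 + K}$
$o{\left(R,A \right)} = - 8 A$
$\left(165 + o{\left(O{\left(-3 \right)},-11 \right)}\right) + 88 = \left(165 - -88\right) + 88 = \left(165 + 88\right) + 88 = 253 + 88 = 341$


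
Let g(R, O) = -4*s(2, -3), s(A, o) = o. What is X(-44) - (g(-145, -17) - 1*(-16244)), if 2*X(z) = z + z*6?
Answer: -16410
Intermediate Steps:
X(z) = 7*z/2 (X(z) = (z + z*6)/2 = (z + 6*z)/2 = (7*z)/2 = 7*z/2)
g(R, O) = 12 (g(R, O) = -4*(-3) = 12)
X(-44) - (g(-145, -17) - 1*(-16244)) = (7/2)*(-44) - (12 - 1*(-16244)) = -154 - (12 + 16244) = -154 - 1*16256 = -154 - 16256 = -16410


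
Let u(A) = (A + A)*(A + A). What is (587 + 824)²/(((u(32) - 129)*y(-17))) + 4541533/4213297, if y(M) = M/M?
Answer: 494491631644/983185247 ≈ 502.95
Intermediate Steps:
y(M) = 1
u(A) = 4*A² (u(A) = (2*A)*(2*A) = 4*A²)
(587 + 824)²/(((u(32) - 129)*y(-17))) + 4541533/4213297 = (587 + 824)²/(((4*32² - 129)*1)) + 4541533/4213297 = 1411²/(((4*1024 - 129)*1)) + 4541533*(1/4213297) = 1990921/(((4096 - 129)*1)) + 267149/247841 = 1990921/((3967*1)) + 267149/247841 = 1990921/3967 + 267149/247841 = 494491631644/983185247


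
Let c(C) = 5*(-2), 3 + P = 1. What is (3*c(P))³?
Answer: -27000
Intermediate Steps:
P = -2 (P = -3 + 1 = -2)
c(C) = -10
(3*c(P))³ = (3*(-10))³ = (-30)³ = -27000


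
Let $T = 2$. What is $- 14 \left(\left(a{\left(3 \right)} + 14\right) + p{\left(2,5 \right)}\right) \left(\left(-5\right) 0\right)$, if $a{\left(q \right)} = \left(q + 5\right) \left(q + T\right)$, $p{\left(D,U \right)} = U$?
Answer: $0$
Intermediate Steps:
$a{\left(q \right)} = \left(2 + q\right) \left(5 + q\right)$ ($a{\left(q \right)} = \left(q + 5\right) \left(q + 2\right) = \left(5 + q\right) \left(2 + q\right) = \left(2 + q\right) \left(5 + q\right)$)
$- 14 \left(\left(a{\left(3 \right)} + 14\right) + p{\left(2,5 \right)}\right) \left(\left(-5\right) 0\right) = - 14 \left(\left(\left(10 + 3^{2} + 7 \cdot 3\right) + 14\right) + 5\right) \left(\left(-5\right) 0\right) = - 14 \left(\left(\left(10 + 9 + 21\right) + 14\right) + 5\right) 0 = - 14 \left(\left(40 + 14\right) + 5\right) 0 = - 14 \left(54 + 5\right) 0 = \left(-14\right) 59 \cdot 0 = \left(-826\right) 0 = 0$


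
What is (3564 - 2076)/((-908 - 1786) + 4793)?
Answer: 1488/2099 ≈ 0.70891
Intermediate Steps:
(3564 - 2076)/((-908 - 1786) + 4793) = 1488/(-2694 + 4793) = 1488/2099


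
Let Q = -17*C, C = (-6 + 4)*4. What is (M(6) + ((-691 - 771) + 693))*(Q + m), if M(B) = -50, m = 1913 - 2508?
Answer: 375921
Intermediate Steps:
C = -8 (C = -2*4 = -8)
m = -595
Q = 136 (Q = -17*(-8) = 136)
(M(6) + ((-691 - 771) + 693))*(Q + m) = (-50 + ((-691 - 771) + 693))*(136 - 595) = (-50 + (-1462 + 693))*(-459) = (-50 - 769)*(-459) = -819*(-459) = 375921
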